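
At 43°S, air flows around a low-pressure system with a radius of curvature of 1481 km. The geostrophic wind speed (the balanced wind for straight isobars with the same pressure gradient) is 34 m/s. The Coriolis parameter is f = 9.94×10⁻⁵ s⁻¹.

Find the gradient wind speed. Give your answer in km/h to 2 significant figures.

Around a low, centrifugal force acts outward with Coriolis, so pressure-gradient force balances both:
(1/ρ)|∂P/∂n| = fV + V²/R  →  V² + fR·V − fR·V_g = 0
With fR = 9.94×10⁻⁵ × 1481×10³ m = 147 m/s:
V = [−fR + √((fR)² + 4 fR V_g)]/2 = [−147 + √(147² + 4×147×34)]/2 = 28.5 m/s
Subgeostrophic (V < V_g = 34 m/s), as expected around a low.
Converting: 28.5 m/s × 3.6 = 100 km/h

100 km/h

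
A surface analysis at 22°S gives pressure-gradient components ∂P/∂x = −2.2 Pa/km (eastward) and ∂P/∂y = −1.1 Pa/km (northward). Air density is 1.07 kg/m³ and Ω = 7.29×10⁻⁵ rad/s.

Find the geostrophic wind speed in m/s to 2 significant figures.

Coriolis parameter at 22°S:
f = 2Ω sin φ = 2 × 7.29×10⁻⁵ × sin 22° = 5.46×10⁻⁵ s⁻¹
In the Southern Hemisphere f is negative: f = −5.46×10⁻⁵ s⁻¹.
Component geostrophic relations (x east, y north):
u_g = −(1/(fρ)) ∂P/∂y,  v_g = (1/(fρ)) ∂P/∂x
u_g = −(−1.1×10⁻³)/(−5.46×10⁻⁵ × 1.07) = −18.8 m/s;  v_g = (−2.2×10⁻³)/(−5.46×10⁻⁵ × 1.07) = 37.6 m/s
|V_g| = √(u_g² + v_g²) = 42.1 m/s

42 m/s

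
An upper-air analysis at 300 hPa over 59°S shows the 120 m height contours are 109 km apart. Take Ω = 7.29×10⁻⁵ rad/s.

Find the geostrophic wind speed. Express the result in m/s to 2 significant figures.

86 m/s

Coriolis parameter at 59°S:
f = 2Ω sin φ = 2 × 7.29×10⁻⁵ × sin 59° = 1.25×10⁻⁴ s⁻¹
Height gradient: |∂Z/∂n| = 120 m / 109000 m = 1.10×10⁻³
On a pressure surface, geostrophic balance gives V_g = (g/f)|∂Z/∂n|:
V_g = 9.81 × 1.10×10⁻³ / 1.25×10⁻⁴ = 86.4 m/s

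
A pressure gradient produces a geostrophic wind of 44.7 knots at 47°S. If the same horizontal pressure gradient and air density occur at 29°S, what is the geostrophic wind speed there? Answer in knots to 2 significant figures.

67 knots

With the same pressure gradient and density, V_g ∝ 1/f ∝ 1/sin φ.
V₂ = V₁ · sin φ₁ / sin φ₂ = 44.7 × sin 47° / sin 29°
V₂ = 44.7 × 0.7314/0.4848 = 67 knots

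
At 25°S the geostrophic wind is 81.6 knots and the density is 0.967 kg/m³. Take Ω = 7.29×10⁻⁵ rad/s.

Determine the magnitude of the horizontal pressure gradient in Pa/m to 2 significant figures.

Coriolis parameter at 25°S:
f = 2Ω sin φ = 2 × 7.29×10⁻⁵ × sin 25° = 6.16×10⁻⁵ s⁻¹
Wind speed in SI: 81.6 knots = 42.0 m/s
Geostrophic balance rearranged: |∂P/∂n| = f ρ V_g
|∂P/∂n| = 6.16×10⁻⁵ × 0.967 × 42.0 = 2.50×10⁻³ Pa/m

2.5×10⁻³ Pa/m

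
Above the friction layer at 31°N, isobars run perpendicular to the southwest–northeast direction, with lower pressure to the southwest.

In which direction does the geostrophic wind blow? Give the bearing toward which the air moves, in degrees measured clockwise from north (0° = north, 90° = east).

The pressure-gradient force points toward the southwest (bearing 225°).
Geostrophic balance: in the Northern Hemisphere the Coriolis force deflects motion to the right, so the geostrophic wind blows 90° to the right of the pressure-gradient force (low pressure on the left).
Rotating 225° by 90° clockwise gives 315° — the wind blows toward the northwest.

315°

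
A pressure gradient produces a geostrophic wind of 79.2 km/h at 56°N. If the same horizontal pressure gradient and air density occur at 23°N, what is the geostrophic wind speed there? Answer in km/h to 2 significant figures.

170 km/h

With the same pressure gradient and density, V_g ∝ 1/f ∝ 1/sin φ.
V₂ = V₁ · sin φ₁ / sin φ₂ = 79.2 × sin 56° / sin 23°
V₂ = 79.2 × 0.8290/0.3907 = 170 km/h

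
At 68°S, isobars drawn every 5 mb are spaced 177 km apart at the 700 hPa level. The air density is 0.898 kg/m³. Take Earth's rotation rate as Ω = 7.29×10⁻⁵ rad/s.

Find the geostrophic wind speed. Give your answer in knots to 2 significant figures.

45 knots

Coriolis parameter at 68°S:
f = 2Ω sin φ = 2 × 7.29×10⁻⁵ × sin 68° = 1.35×10⁻⁴ s⁻¹
Pressure gradient: |∂P/∂n| = 500 Pa / 177000 m = 2.82×10⁻³ Pa/m
Geostrophic balance (pressure-gradient force = Coriolis force):
V_g = (1/(fρ)) |∂P/∂n| = 2.82×10⁻³ / (1.35×10⁻⁴ × 0.898) = 23.3 m/s
Converting: 23.3 m/s × 1.944 = 45 knots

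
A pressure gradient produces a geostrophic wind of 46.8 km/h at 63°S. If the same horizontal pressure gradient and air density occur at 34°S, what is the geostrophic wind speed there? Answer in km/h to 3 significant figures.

74.6 km/h

With the same pressure gradient and density, V_g ∝ 1/f ∝ 1/sin φ.
V₂ = V₁ · sin φ₁ / sin φ₂ = 46.8 × sin 63° / sin 34°
V₂ = 46.8 × 0.8910/0.5592 = 74.6 km/h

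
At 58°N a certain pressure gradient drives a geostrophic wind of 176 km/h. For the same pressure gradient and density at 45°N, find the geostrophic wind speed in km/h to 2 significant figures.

With the same pressure gradient and density, V_g ∝ 1/f ∝ 1/sin φ.
V₂ = V₁ · sin φ₁ / sin φ₂ = 176 × sin 58° / sin 45°
V₂ = 176 × 0.8480/0.7071 = 210 km/h

210 km/h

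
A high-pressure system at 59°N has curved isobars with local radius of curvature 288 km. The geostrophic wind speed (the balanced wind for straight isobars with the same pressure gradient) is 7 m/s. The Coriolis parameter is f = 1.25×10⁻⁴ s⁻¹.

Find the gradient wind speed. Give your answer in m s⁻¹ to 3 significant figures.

Around a high, pressure-gradient force acts outward with centrifugal, so Coriolis balances both:
fV = (1/ρ)|∂P/∂n| + V²/R  →  V² − fR·V + fR·V_g = 0
With fR = 1.25×10⁻⁴ × 288×10³ m = 36.0 m/s:
V = [fR − √((fR)² − 4 fR V_g)]/2 = [36.0 − √(36.0² − 4×36.0×7)]/2 = 9.51 m/s
Supergeostrophic (V > V_g = 7 m/s), as expected around a high.

9.51 m s⁻¹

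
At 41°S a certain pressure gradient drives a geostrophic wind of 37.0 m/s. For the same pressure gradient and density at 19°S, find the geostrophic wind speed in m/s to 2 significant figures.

With the same pressure gradient and density, V_g ∝ 1/f ∝ 1/sin φ.
V₂ = V₁ · sin φ₁ / sin φ₂ = 37.0 × sin 41° / sin 19°
V₂ = 37.0 × 0.6561/0.3256 = 75 m/s

75 m/s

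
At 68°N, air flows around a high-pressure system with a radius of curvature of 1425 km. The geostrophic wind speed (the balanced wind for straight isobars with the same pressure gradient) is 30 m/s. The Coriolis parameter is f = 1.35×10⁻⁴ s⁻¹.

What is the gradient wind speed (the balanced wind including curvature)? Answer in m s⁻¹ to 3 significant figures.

Around a high, pressure-gradient force acts outward with centrifugal, so Coriolis balances both:
fV = (1/ρ)|∂P/∂n| + V²/R  →  V² − fR·V + fR·V_g = 0
With fR = 1.35×10⁻⁴ × 1425×10³ m = 192 m/s:
V = [fR − √((fR)² − 4 fR V_g)]/2 = [192 − √(192² − 4×192×30)]/2 = 37.2 m/s
Supergeostrophic (V > V_g = 30 m/s), as expected around a high.

37.2 m s⁻¹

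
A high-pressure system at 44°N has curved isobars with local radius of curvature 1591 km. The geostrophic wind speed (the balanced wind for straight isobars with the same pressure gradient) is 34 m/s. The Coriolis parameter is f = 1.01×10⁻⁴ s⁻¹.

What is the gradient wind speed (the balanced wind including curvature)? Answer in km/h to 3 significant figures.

176 km/h

Around a high, pressure-gradient force acts outward with centrifugal, so Coriolis balances both:
fV = (1/ρ)|∂P/∂n| + V²/R  →  V² − fR·V + fR·V_g = 0
With fR = 1.01×10⁻⁴ × 1591×10³ m = 161 m/s:
V = [fR − √((fR)² − 4 fR V_g)]/2 = [161 − √(161² − 4×161×34)]/2 = 48.9 m/s
Supergeostrophic (V > V_g = 34 m/s), as expected around a high.
Converting: 48.9 m/s × 3.6 = 176 km/h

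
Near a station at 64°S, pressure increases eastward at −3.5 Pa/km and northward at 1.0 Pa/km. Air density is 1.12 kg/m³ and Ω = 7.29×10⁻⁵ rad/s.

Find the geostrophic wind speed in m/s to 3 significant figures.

Coriolis parameter at 64°S:
f = 2Ω sin φ = 2 × 7.29×10⁻⁵ × sin 64° = 1.31×10⁻⁴ s⁻¹
In the Southern Hemisphere f is negative: f = −1.31×10⁻⁴ s⁻¹.
Component geostrophic relations (x east, y north):
u_g = −(1/(fρ)) ∂P/∂y,  v_g = (1/(fρ)) ∂P/∂x
u_g = −(1.0×10⁻³)/(−1.31×10⁻⁴ × 1.12) = 6.81 m/s;  v_g = (−3.5×10⁻³)/(−1.31×10⁻⁴ × 1.12) = 23.8 m/s
|V_g| = √(u_g² + v_g²) = 24.8 m/s

24.8 m/s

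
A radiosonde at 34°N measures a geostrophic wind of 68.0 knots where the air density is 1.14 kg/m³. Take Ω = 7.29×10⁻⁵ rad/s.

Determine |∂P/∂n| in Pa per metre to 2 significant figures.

3.3×10⁻³ Pa/m

Coriolis parameter at 34°N:
f = 2Ω sin φ = 2 × 7.29×10⁻⁵ × sin 34° = 8.15×10⁻⁵ s⁻¹
Wind speed in SI: 68.0 knots = 35.0 m/s
Geostrophic balance rearranged: |∂P/∂n| = f ρ V_g
|∂P/∂n| = 8.15×10⁻⁵ × 1.14 × 35.0 = 3.25×10⁻³ Pa/m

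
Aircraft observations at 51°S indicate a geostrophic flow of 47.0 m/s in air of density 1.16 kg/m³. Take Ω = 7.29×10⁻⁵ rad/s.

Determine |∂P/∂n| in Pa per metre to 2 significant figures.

Coriolis parameter at 51°S:
f = 2Ω sin φ = 2 × 7.29×10⁻⁵ × sin 51° = 1.13×10⁻⁴ s⁻¹
Geostrophic balance rearranged: |∂P/∂n| = f ρ V_g
|∂P/∂n| = 1.13×10⁻⁴ × 1.16 × 47.0 = 6.18×10⁻³ Pa/m

6.2×10⁻³ Pa/m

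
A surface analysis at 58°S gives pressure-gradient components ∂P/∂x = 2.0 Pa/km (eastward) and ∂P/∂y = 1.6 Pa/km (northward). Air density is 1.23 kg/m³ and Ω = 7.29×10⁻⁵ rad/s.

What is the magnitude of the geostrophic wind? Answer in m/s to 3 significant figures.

Coriolis parameter at 58°S:
f = 2Ω sin φ = 2 × 7.29×10⁻⁵ × sin 58° = 1.24×10⁻⁴ s⁻¹
In the Southern Hemisphere f is negative: f = −1.24×10⁻⁴ s⁻¹.
Component geostrophic relations (x east, y north):
u_g = −(1/(fρ)) ∂P/∂y,  v_g = (1/(fρ)) ∂P/∂x
u_g = −(1.6×10⁻³)/(−1.24×10⁻⁴ × 1.23) = 10.5 m/s;  v_g = (2.0×10⁻³)/(−1.24×10⁻⁴ × 1.23) = −13.2 m/s
|V_g| = √(u_g² + v_g²) = 16.8 m/s

16.8 m/s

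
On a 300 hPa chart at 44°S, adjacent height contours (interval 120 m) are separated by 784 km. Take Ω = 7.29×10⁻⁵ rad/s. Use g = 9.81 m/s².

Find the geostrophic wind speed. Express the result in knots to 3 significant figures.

28.8 knots

Coriolis parameter at 44°S:
f = 2Ω sin φ = 2 × 7.29×10⁻⁵ × sin 44° = 1.01×10⁻⁴ s⁻¹
Height gradient: |∂Z/∂n| = 120 m / 784000 m = 1.53×10⁻⁴
On a pressure surface, geostrophic balance gives V_g = (g/f)|∂Z/∂n|:
V_g = 9.81 × 1.53×10⁻⁴ / 1.01×10⁻⁴ = 14.8 m/s
Converting: 14.8 m/s × 1.944 = 28.8 knots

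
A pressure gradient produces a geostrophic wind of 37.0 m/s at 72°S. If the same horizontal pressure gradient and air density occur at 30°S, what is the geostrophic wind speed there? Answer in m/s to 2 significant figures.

With the same pressure gradient and density, V_g ∝ 1/f ∝ 1/sin φ.
V₂ = V₁ · sin φ₁ / sin φ₂ = 37.0 × sin 72° / sin 30°
V₂ = 37.0 × 0.9511/0.5000 = 70 m/s

70 m/s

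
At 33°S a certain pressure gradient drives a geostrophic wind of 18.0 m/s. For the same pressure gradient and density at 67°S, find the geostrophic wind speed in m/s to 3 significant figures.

10.7 m/s

With the same pressure gradient and density, V_g ∝ 1/f ∝ 1/sin φ.
V₂ = V₁ · sin φ₁ / sin φ₂ = 18.0 × sin 33° / sin 67°
V₂ = 18.0 × 0.5446/0.9205 = 10.7 m/s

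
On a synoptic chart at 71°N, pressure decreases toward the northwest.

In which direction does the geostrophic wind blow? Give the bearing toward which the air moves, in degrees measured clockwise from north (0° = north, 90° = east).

045°

The pressure-gradient force points toward the northwest (bearing 315°).
Geostrophic balance: in the Northern Hemisphere the Coriolis force deflects motion to the right, so the geostrophic wind blows 90° to the right of the pressure-gradient force (low pressure on the left).
Rotating 315° by 90° clockwise gives 045° — the wind blows toward the northeast.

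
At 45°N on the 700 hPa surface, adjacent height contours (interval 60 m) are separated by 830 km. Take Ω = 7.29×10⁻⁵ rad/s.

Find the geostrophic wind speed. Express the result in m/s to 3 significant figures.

Coriolis parameter at 45°N:
f = 2Ω sin φ = 2 × 7.29×10⁻⁵ × sin 45° = 1.03×10⁻⁴ s⁻¹
Height gradient: |∂Z/∂n| = 60 m / 830000 m = 7.23×10⁻⁵
On a pressure surface, geostrophic balance gives V_g = (g/f)|∂Z/∂n|:
V_g = 9.81 × 7.23×10⁻⁵ / 1.03×10⁻⁴ = 6.88 m/s

6.88 m/s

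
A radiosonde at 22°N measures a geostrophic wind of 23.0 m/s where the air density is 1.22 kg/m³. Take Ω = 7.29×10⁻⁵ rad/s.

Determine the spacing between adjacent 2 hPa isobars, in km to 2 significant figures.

Coriolis parameter at 22°N:
f = 2Ω sin φ = 2 × 7.29×10⁻⁵ × sin 22° = 5.46×10⁻⁵ s⁻¹
Geostrophic balance rearranged: |∂P/∂n| = f ρ V_g
|∂P/∂n| = 5.46×10⁻⁵ × 1.22 × 23.0 = 1.53×10⁻³ Pa/m
Isobar spacing: Δn = ΔP/|∂P/∂n| = 200 Pa / 1.53×10⁻³ Pa/m = 130500 m ≈ 130 km

130 km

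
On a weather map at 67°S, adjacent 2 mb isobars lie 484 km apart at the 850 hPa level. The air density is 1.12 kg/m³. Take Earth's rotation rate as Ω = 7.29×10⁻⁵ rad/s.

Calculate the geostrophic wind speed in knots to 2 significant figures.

Coriolis parameter at 67°S:
f = 2Ω sin φ = 2 × 7.29×10⁻⁵ × sin 67° = 1.34×10⁻⁴ s⁻¹
Pressure gradient: |∂P/∂n| = 200 Pa / 484000 m = 4.13×10⁻⁴ Pa/m
Geostrophic balance (pressure-gradient force = Coriolis force):
V_g = (1/(fρ)) |∂P/∂n| = 4.13×10⁻⁴ / (1.34×10⁻⁴ × 1.12) = 2.75 m/s
Converting: 2.75 m/s × 1.944 = 5.3 knots

5.3 knots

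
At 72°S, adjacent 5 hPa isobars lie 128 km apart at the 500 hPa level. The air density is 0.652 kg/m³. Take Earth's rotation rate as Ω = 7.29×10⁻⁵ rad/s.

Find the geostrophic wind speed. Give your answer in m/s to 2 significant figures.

43 m/s

Coriolis parameter at 72°S:
f = 2Ω sin φ = 2 × 7.29×10⁻⁵ × sin 72° = 1.39×10⁻⁴ s⁻¹
Pressure gradient: |∂P/∂n| = 500 Pa / 128000 m = 3.91×10⁻³ Pa/m
Geostrophic balance (pressure-gradient force = Coriolis force):
V_g = (1/(fρ)) |∂P/∂n| = 3.91×10⁻³ / (1.39×10⁻⁴ × 0.652) = 43.2 m/s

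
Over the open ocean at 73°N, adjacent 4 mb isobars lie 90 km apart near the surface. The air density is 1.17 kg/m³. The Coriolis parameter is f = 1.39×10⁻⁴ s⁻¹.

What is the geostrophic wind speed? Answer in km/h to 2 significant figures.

98 km/h

Pressure gradient: |∂P/∂n| = 400 Pa / 90000 m = 4.44×10⁻³ Pa/m
Geostrophic balance (pressure-gradient force = Coriolis force):
V_g = (1/(fρ)) |∂P/∂n| = 4.44×10⁻³ / (1.39×10⁻⁴ × 1.17) = 27.3 m/s
Converting: 27.3 m/s × 3.6 = 98 km/h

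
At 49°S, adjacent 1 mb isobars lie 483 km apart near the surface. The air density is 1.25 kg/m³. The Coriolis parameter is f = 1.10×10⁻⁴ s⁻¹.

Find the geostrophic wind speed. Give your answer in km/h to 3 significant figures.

5.42 km/h

Pressure gradient: |∂P/∂n| = 100 Pa / 483000 m = 2.07×10⁻⁴ Pa/m
Geostrophic balance (pressure-gradient force = Coriolis force):
V_g = (1/(fρ)) |∂P/∂n| = 2.07×10⁻⁴ / (1.10×10⁻⁴ × 1.25) = 1.51 m/s
Converting: 1.51 m/s × 3.6 = 5.42 km/h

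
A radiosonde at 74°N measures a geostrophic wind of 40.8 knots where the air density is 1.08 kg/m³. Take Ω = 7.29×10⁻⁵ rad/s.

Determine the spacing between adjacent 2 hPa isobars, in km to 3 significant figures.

Coriolis parameter at 74°N:
f = 2Ω sin φ = 2 × 7.29×10⁻⁵ × sin 74° = 1.40×10⁻⁴ s⁻¹
Wind speed in SI: 40.8 knots = 21.0 m/s
Geostrophic balance rearranged: |∂P/∂n| = f ρ V_g
|∂P/∂n| = 1.40×10⁻⁴ × 1.08 × 21.0 = 3.18×10⁻³ Pa/m
Isobar spacing: Δn = ΔP/|∂P/∂n| = 200 Pa / 3.18×10⁻³ Pa/m = 62952 m ≈ 63.0 km

63.0 km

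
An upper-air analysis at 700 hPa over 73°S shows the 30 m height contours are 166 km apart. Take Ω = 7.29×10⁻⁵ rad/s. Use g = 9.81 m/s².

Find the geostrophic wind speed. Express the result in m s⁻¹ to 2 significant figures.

13 m s⁻¹

Coriolis parameter at 73°S:
f = 2Ω sin φ = 2 × 7.29×10⁻⁵ × sin 73° = 1.39×10⁻⁴ s⁻¹
Height gradient: |∂Z/∂n| = 30 m / 166000 m = 1.81×10⁻⁴
On a pressure surface, geostrophic balance gives V_g = (g/f)|∂Z/∂n|:
V_g = 9.81 × 1.81×10⁻⁴ / 1.39×10⁻⁴ = 12.7 m/s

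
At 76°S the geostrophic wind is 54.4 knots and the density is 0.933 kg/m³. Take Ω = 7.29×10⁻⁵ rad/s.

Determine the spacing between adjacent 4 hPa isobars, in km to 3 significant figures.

Coriolis parameter at 76°S:
f = 2Ω sin φ = 2 × 7.29×10⁻⁵ × sin 76° = 1.41×10⁻⁴ s⁻¹
Wind speed in SI: 54.4 knots = 28.0 m/s
Geostrophic balance rearranged: |∂P/∂n| = f ρ V_g
|∂P/∂n| = 1.41×10⁻⁴ × 0.933 × 28.0 = 3.69×10⁻³ Pa/m
Isobar spacing: Δn = ΔP/|∂P/∂n| = 400 Pa / 3.69×10⁻³ Pa/m = 108288 m ≈ 108 km

108 km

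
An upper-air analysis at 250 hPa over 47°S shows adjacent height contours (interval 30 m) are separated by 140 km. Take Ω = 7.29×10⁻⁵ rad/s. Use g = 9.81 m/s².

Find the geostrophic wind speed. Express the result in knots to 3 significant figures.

38.3 knots

Coriolis parameter at 47°S:
f = 2Ω sin φ = 2 × 7.29×10⁻⁵ × sin 47° = 1.07×10⁻⁴ s⁻¹
Height gradient: |∂Z/∂n| = 30 m / 140000 m = 2.14×10⁻⁴
On a pressure surface, geostrophic balance gives V_g = (g/f)|∂Z/∂n|:
V_g = 9.81 × 2.14×10⁻⁴ / 1.07×10⁻⁴ = 19.7 m/s
Converting: 19.7 m/s × 1.944 = 38.3 knots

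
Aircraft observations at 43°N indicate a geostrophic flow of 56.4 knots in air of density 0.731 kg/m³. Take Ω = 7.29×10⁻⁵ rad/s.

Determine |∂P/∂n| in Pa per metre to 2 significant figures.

Coriolis parameter at 43°N:
f = 2Ω sin φ = 2 × 7.29×10⁻⁵ × sin 43° = 9.94×10⁻⁵ s⁻¹
Wind speed in SI: 56.4 knots = 29.0 m/s
Geostrophic balance rearranged: |∂P/∂n| = f ρ V_g
|∂P/∂n| = 9.94×10⁻⁵ × 0.731 × 29.0 = 2.11×10⁻³ Pa/m

2.1×10⁻³ Pa/m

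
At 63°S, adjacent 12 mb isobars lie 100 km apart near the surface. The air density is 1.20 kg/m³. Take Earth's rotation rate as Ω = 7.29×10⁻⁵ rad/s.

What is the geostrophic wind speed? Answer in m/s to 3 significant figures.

77.0 m/s

Coriolis parameter at 63°S:
f = 2Ω sin φ = 2 × 7.29×10⁻⁵ × sin 63° = 1.30×10⁻⁴ s⁻¹
Pressure gradient: |∂P/∂n| = 1200 Pa / 100000 m = 1.20×10⁻² Pa/m
Geostrophic balance (pressure-gradient force = Coriolis force):
V_g = (1/(fρ)) |∂P/∂n| = 1.20×10⁻² / (1.30×10⁻⁴ × 1.20) = 77.0 m/s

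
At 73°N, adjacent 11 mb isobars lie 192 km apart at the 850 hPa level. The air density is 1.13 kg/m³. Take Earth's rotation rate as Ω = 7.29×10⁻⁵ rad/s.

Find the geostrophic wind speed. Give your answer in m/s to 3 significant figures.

36.4 m/s

Coriolis parameter at 73°N:
f = 2Ω sin φ = 2 × 7.29×10⁻⁵ × sin 73° = 1.39×10⁻⁴ s⁻¹
Pressure gradient: |∂P/∂n| = 1100 Pa / 192000 m = 5.73×10⁻³ Pa/m
Geostrophic balance (pressure-gradient force = Coriolis force):
V_g = (1/(fρ)) |∂P/∂n| = 5.73×10⁻³ / (1.39×10⁻⁴ × 1.13) = 36.4 m/s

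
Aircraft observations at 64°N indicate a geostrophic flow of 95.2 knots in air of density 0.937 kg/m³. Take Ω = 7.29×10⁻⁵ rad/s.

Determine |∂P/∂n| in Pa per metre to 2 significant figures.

6.0×10⁻³ Pa/m

Coriolis parameter at 64°N:
f = 2Ω sin φ = 2 × 7.29×10⁻⁵ × sin 64° = 1.31×10⁻⁴ s⁻¹
Wind speed in SI: 95.2 knots = 49.0 m/s
Geostrophic balance rearranged: |∂P/∂n| = f ρ V_g
|∂P/∂n| = 1.31×10⁻⁴ × 0.937 × 49.0 = 6.01×10⁻³ Pa/m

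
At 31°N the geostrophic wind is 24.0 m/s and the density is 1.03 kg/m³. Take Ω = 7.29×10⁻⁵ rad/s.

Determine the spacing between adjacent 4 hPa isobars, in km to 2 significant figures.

Coriolis parameter at 31°N:
f = 2Ω sin φ = 2 × 7.29×10⁻⁵ × sin 31° = 7.51×10⁻⁵ s⁻¹
Geostrophic balance rearranged: |∂P/∂n| = f ρ V_g
|∂P/∂n| = 7.51×10⁻⁵ × 1.03 × 24.0 = 1.86×10⁻³ Pa/m
Isobar spacing: Δn = ΔP/|∂P/∂n| = 400 Pa / 1.86×10⁻³ Pa/m = 215484 m ≈ 220 km

220 km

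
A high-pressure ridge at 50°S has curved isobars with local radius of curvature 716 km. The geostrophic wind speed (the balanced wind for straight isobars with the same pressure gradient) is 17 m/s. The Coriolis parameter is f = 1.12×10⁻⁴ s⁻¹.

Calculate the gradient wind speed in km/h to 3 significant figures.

Around a high, pressure-gradient force acts outward with centrifugal, so Coriolis balances both:
fV = (1/ρ)|∂P/∂n| + V²/R  →  V² − fR·V + fR·V_g = 0
With fR = 1.12×10⁻⁴ × 716×10³ m = 80.2 m/s:
V = [fR − √((fR)² − 4 fR V_g)]/2 = [80.2 − √(80.2² − 4×80.2×17)]/2 = 24.5 m/s
Supergeostrophic (V > V_g = 17 m/s), as expected around a high.
Converting: 24.5 m/s × 3.6 = 88.1 km/h

88.1 km/h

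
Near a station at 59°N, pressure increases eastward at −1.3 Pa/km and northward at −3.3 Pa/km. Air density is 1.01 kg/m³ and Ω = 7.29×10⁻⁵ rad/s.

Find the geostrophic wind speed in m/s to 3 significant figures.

28.1 m/s

Coriolis parameter at 59°N:
f = 2Ω sin φ = 2 × 7.29×10⁻⁵ × sin 59° = 1.25×10⁻⁴ s⁻¹
Component geostrophic relations (x east, y north):
u_g = −(1/(fρ)) ∂P/∂y,  v_g = (1/(fρ)) ∂P/∂x
u_g = −(−3.3×10⁻³)/(1.25×10⁻⁴ × 1.01) = 26.1 m/s;  v_g = (−1.3×10⁻³)/(1.25×10⁻⁴ × 1.01) = −10.3 m/s
|V_g| = √(u_g² + v_g²) = 28.1 m/s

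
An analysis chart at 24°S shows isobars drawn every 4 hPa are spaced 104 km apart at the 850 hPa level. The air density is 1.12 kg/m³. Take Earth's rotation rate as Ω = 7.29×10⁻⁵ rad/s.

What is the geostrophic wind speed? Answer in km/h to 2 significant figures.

210 km/h

Coriolis parameter at 24°S:
f = 2Ω sin φ = 2 × 7.29×10⁻⁵ × sin 24° = 5.93×10⁻⁵ s⁻¹
Pressure gradient: |∂P/∂n| = 400 Pa / 104000 m = 3.85×10⁻³ Pa/m
Geostrophic balance (pressure-gradient force = Coriolis force):
V_g = (1/(fρ)) |∂P/∂n| = 3.85×10⁻³ / (5.93×10⁻⁵ × 1.12) = 57.9 m/s
Converting: 57.9 m/s × 3.6 = 210 km/h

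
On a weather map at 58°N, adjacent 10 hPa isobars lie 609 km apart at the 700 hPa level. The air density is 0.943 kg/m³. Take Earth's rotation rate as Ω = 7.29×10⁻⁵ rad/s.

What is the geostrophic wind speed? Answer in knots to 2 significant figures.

Coriolis parameter at 58°N:
f = 2Ω sin φ = 2 × 7.29×10⁻⁵ × sin 58° = 1.24×10⁻⁴ s⁻¹
Pressure gradient: |∂P/∂n| = 1000 Pa / 609000 m = 1.64×10⁻³ Pa/m
Geostrophic balance (pressure-gradient force = Coriolis force):
V_g = (1/(fρ)) |∂P/∂n| = 1.64×10⁻³ / (1.24×10⁻⁴ × 0.943) = 14.1 m/s
Converting: 14.1 m/s × 1.944 = 27 knots

27 knots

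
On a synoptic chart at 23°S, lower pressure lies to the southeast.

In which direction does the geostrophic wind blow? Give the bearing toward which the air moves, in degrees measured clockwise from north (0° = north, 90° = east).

045°

The pressure-gradient force points toward the southeast (bearing 135°).
Geostrophic balance: in the Southern Hemisphere the Coriolis force deflects motion to the left, so the geostrophic wind blows 90° to the left of the pressure-gradient force (low pressure on the right).
Rotating 135° by 90° counterclockwise gives 045° — the wind blows toward the northeast.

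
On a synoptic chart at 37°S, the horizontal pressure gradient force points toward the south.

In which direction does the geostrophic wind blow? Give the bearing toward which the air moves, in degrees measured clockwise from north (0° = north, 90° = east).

090°

The pressure-gradient force points toward the south (bearing 180°).
Geostrophic balance: in the Southern Hemisphere the Coriolis force deflects motion to the left, so the geostrophic wind blows 90° to the left of the pressure-gradient force (low pressure on the right).
Rotating 180° by 90° counterclockwise gives 090° — the wind blows toward the east.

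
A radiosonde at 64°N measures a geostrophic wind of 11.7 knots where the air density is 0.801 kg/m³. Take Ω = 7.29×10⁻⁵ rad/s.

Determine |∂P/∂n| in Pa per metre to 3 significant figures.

6.32×10⁻⁴ Pa/m

Coriolis parameter at 64°N:
f = 2Ω sin φ = 2 × 7.29×10⁻⁵ × sin 64° = 1.31×10⁻⁴ s⁻¹
Wind speed in SI: 11.7 knots = 6.02 m/s
Geostrophic balance rearranged: |∂P/∂n| = f ρ V_g
|∂P/∂n| = 1.31×10⁻⁴ × 0.801 × 6.02 = 6.32×10⁻⁴ Pa/m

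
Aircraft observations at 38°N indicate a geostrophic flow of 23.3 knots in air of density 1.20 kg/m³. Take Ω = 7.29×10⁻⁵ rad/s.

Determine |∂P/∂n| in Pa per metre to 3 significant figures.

Coriolis parameter at 38°N:
f = 2Ω sin φ = 2 × 7.29×10⁻⁵ × sin 38° = 8.98×10⁻⁵ s⁻¹
Wind speed in SI: 23.3 knots = 12.0 m/s
Geostrophic balance rearranged: |∂P/∂n| = f ρ V_g
|∂P/∂n| = 8.98×10⁻⁵ × 1.20 × 12.0 = 1.29×10⁻³ Pa/m

1.29×10⁻³ Pa/m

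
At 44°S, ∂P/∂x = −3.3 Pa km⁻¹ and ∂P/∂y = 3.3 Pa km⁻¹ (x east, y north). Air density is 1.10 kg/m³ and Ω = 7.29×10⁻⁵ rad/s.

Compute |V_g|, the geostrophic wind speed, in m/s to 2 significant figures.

42 m/s

Coriolis parameter at 44°S:
f = 2Ω sin φ = 2 × 7.29×10⁻⁵ × sin 44° = 1.01×10⁻⁴ s⁻¹
In the Southern Hemisphere f is negative: f = −1.01×10⁻⁴ s⁻¹.
Component geostrophic relations (x east, y north):
u_g = −(1/(fρ)) ∂P/∂y,  v_g = (1/(fρ)) ∂P/∂x
u_g = −(3.3×10⁻³)/(−1.01×10⁻⁴ × 1.10) = 29.6 m/s;  v_g = (−3.3×10⁻³)/(−1.01×10⁻⁴ × 1.10) = 29.6 m/s
|V_g| = √(u_g² + v_g²) = 41.9 m/s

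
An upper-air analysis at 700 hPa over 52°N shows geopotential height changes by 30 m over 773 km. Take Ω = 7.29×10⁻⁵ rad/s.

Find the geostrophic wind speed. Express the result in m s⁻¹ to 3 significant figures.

3.31 m s⁻¹

Coriolis parameter at 52°N:
f = 2Ω sin φ = 2 × 7.29×10⁻⁵ × sin 52° = 1.15×10⁻⁴ s⁻¹
Height gradient: |∂Z/∂n| = 30 m / 773000 m = 3.88×10⁻⁵
On a pressure surface, geostrophic balance gives V_g = (g/f)|∂Z/∂n|:
V_g = 9.81 × 3.88×10⁻⁵ / 1.15×10⁻⁴ = 3.31 m/s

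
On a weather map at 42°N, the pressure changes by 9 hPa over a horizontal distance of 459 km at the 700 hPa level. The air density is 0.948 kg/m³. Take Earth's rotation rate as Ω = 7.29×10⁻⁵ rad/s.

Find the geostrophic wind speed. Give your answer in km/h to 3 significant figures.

Coriolis parameter at 42°N:
f = 2Ω sin φ = 2 × 7.29×10⁻⁵ × sin 42° = 9.76×10⁻⁵ s⁻¹
Pressure gradient: |∂P/∂n| = 900 Pa / 459000 m = 1.96×10⁻³ Pa/m
Geostrophic balance (pressure-gradient force = Coriolis force):
V_g = (1/(fρ)) |∂P/∂n| = 1.96×10⁻³ / (9.76×10⁻⁵ × 0.948) = 21.2 m/s
Converting: 21.2 m/s × 3.6 = 76.3 km/h

76.3 km/h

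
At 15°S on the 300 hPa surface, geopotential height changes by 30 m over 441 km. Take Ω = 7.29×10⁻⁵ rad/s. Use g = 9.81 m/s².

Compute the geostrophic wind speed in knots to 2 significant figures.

Coriolis parameter at 15°S:
f = 2Ω sin φ = 2 × 7.29×10⁻⁵ × sin 15° = 3.77×10⁻⁵ s⁻¹
Height gradient: |∂Z/∂n| = 30 m / 441000 m = 6.80×10⁻⁵
On a pressure surface, geostrophic balance gives V_g = (g/f)|∂Z/∂n|:
V_g = 9.81 × 6.80×10⁻⁵ / 3.77×10⁻⁵ = 17.7 m/s
Converting: 17.7 m/s × 1.944 = 34 knots

34 knots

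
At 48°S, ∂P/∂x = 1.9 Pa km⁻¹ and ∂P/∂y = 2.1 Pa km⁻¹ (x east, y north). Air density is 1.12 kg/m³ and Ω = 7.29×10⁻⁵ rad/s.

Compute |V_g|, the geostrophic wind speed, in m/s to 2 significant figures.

23 m/s

Coriolis parameter at 48°S:
f = 2Ω sin φ = 2 × 7.29×10⁻⁵ × sin 48° = 1.08×10⁻⁴ s⁻¹
In the Southern Hemisphere f is negative: f = −1.08×10⁻⁴ s⁻¹.
Component geostrophic relations (x east, y north):
u_g = −(1/(fρ)) ∂P/∂y,  v_g = (1/(fρ)) ∂P/∂x
u_g = −(2.1×10⁻³)/(−1.08×10⁻⁴ × 1.12) = 17.3 m/s;  v_g = (1.9×10⁻³)/(−1.08×10⁻⁴ × 1.12) = −15.7 m/s
|V_g| = √(u_g² + v_g²) = 23.3 m/s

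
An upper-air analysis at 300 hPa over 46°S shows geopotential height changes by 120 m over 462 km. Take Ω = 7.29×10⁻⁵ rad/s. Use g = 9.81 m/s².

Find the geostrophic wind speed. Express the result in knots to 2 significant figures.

47 knots

Coriolis parameter at 46°S:
f = 2Ω sin φ = 2 × 7.29×10⁻⁵ × sin 46° = 1.05×10⁻⁴ s⁻¹
Height gradient: |∂Z/∂n| = 120 m / 462000 m = 2.60×10⁻⁴
On a pressure surface, geostrophic balance gives V_g = (g/f)|∂Z/∂n|:
V_g = 9.81 × 2.60×10⁻⁴ / 1.05×10⁻⁴ = 24.3 m/s
Converting: 24.3 m/s × 1.944 = 47 knots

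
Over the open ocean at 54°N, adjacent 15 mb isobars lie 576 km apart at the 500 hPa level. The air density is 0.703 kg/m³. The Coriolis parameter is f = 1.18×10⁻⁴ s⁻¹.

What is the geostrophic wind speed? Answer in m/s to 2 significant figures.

Pressure gradient: |∂P/∂n| = 1500 Pa / 576000 m = 2.60×10⁻³ Pa/m
Geostrophic balance (pressure-gradient force = Coriolis force):
V_g = (1/(fρ)) |∂P/∂n| = 2.60×10⁻³ / (1.18×10⁻⁴ × 0.703) = 31.4 m/s

31 m/s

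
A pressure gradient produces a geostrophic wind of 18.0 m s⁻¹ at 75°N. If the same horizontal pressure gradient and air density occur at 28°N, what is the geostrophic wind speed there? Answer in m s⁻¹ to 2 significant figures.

37 m s⁻¹

With the same pressure gradient and density, V_g ∝ 1/f ∝ 1/sin φ.
V₂ = V₁ · sin φ₁ / sin φ₂ = 18.0 × sin 75° / sin 28°
V₂ = 18.0 × 0.9659/0.4695 = 37 m s⁻¹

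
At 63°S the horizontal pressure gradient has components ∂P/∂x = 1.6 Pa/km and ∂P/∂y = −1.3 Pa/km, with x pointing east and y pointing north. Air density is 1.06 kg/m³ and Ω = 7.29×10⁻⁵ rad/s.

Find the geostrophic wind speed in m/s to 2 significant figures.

15 m/s

Coriolis parameter at 63°S:
f = 2Ω sin φ = 2 × 7.29×10⁻⁵ × sin 63° = 1.30×10⁻⁴ s⁻¹
In the Southern Hemisphere f is negative: f = −1.30×10⁻⁴ s⁻¹.
Component geostrophic relations (x east, y north):
u_g = −(1/(fρ)) ∂P/∂y,  v_g = (1/(fρ)) ∂P/∂x
u_g = −(−1.3×10⁻³)/(−1.30×10⁻⁴ × 1.06) = −9.44 m/s;  v_g = (1.6×10⁻³)/(−1.30×10⁻⁴ × 1.06) = −11.6 m/s
|V_g| = √(u_g² + v_g²) = 15.0 m/s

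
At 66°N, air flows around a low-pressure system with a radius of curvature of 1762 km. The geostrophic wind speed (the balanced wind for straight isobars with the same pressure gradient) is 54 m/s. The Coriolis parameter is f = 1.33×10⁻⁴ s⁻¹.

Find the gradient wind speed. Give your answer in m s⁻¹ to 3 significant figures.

Around a low, centrifugal force acts outward with Coriolis, so pressure-gradient force balances both:
(1/ρ)|∂P/∂n| = fV + V²/R  →  V² + fR·V − fR·V_g = 0
With fR = 1.33×10⁻⁴ × 1762×10³ m = 234 m/s:
V = [−fR + √((fR)² + 4 fR V_g)]/2 = [−234 + √(234² + 4×234×54)]/2 = 45.3 m/s
Subgeostrophic (V < V_g = 54 m/s), as expected around a low.

45.3 m s⁻¹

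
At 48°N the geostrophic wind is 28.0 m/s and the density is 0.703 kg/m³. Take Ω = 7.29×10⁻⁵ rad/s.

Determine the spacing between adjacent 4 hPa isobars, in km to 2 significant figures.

190 km

Coriolis parameter at 48°N:
f = 2Ω sin φ = 2 × 7.29×10⁻⁵ × sin 48° = 1.08×10⁻⁴ s⁻¹
Geostrophic balance rearranged: |∂P/∂n| = f ρ V_g
|∂P/∂n| = 1.08×10⁻⁴ × 0.703 × 28.0 = 2.13×10⁻³ Pa/m
Isobar spacing: Δn = ΔP/|∂P/∂n| = 400 Pa / 2.13×10⁻³ Pa/m = 187549 m ≈ 190 km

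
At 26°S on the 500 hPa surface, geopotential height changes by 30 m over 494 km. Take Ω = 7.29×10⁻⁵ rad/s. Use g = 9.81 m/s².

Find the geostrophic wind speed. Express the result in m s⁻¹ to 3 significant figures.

9.32 m s⁻¹

Coriolis parameter at 26°S:
f = 2Ω sin φ = 2 × 7.29×10⁻⁵ × sin 26° = 6.39×10⁻⁵ s⁻¹
Height gradient: |∂Z/∂n| = 30 m / 494000 m = 6.07×10⁻⁵
On a pressure surface, geostrophic balance gives V_g = (g/f)|∂Z/∂n|:
V_g = 9.81 × 6.07×10⁻⁵ / 6.39×10⁻⁵ = 9.32 m/s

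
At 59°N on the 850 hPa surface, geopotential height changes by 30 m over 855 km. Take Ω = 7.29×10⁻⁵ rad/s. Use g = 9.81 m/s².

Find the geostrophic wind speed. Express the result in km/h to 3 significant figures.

9.92 km/h

Coriolis parameter at 59°N:
f = 2Ω sin φ = 2 × 7.29×10⁻⁵ × sin 59° = 1.25×10⁻⁴ s⁻¹
Height gradient: |∂Z/∂n| = 30 m / 855000 m = 3.51×10⁻⁵
On a pressure surface, geostrophic balance gives V_g = (g/f)|∂Z/∂n|:
V_g = 9.81 × 3.51×10⁻⁵ / 1.25×10⁻⁴ = 2.75 m/s
Converting: 2.75 m/s × 3.6 = 9.92 km/h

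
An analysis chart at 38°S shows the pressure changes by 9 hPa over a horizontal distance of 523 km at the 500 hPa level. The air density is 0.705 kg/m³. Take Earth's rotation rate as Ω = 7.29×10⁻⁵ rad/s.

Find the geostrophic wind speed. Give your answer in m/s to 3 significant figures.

27.2 m/s

Coriolis parameter at 38°S:
f = 2Ω sin φ = 2 × 7.29×10⁻⁵ × sin 38° = 8.98×10⁻⁵ s⁻¹
Pressure gradient: |∂P/∂n| = 900 Pa / 523000 m = 1.72×10⁻³ Pa/m
Geostrophic balance (pressure-gradient force = Coriolis force):
V_g = (1/(fρ)) |∂P/∂n| = 1.72×10⁻³ / (8.98×10⁻⁵ × 0.705) = 27.2 m/s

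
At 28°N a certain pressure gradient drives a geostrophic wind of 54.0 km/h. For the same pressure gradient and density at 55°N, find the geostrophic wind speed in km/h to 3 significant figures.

30.9 km/h

With the same pressure gradient and density, V_g ∝ 1/f ∝ 1/sin φ.
V₂ = V₁ · sin φ₁ / sin φ₂ = 54.0 × sin 28° / sin 55°
V₂ = 54.0 × 0.4695/0.8192 = 30.9 km/h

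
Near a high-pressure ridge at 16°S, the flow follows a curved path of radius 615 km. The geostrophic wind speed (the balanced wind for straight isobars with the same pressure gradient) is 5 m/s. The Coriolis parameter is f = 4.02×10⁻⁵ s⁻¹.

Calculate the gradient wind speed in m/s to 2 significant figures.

7.0 m/s

Around a high, pressure-gradient force acts outward with centrifugal, so Coriolis balances both:
fV = (1/ρ)|∂P/∂n| + V²/R  →  V² − fR·V + fR·V_g = 0
With fR = 4.02×10⁻⁵ × 615×10³ m = 24.7 m/s:
V = [fR − √((fR)² − 4 fR V_g)]/2 = [24.7 − √(24.7² − 4×24.7×5)]/2 = 6.96 m/s
Supergeostrophic (V > V_g = 5 m/s), as expected around a high.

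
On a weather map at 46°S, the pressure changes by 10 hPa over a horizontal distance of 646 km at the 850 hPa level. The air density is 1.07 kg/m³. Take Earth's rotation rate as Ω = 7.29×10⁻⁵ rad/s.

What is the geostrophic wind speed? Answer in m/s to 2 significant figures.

Coriolis parameter at 46°S:
f = 2Ω sin φ = 2 × 7.29×10⁻⁵ × sin 46° = 1.05×10⁻⁴ s⁻¹
Pressure gradient: |∂P/∂n| = 1000 Pa / 646000 m = 1.55×10⁻³ Pa/m
Geostrophic balance (pressure-gradient force = Coriolis force):
V_g = (1/(fρ)) |∂P/∂n| = 1.55×10⁻³ / (1.05×10⁻⁴ × 1.07) = 13.8 m/s

14 m/s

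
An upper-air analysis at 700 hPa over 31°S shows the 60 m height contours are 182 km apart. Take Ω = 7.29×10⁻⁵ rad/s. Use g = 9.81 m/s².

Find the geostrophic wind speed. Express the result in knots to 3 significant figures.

83.7 knots

Coriolis parameter at 31°S:
f = 2Ω sin φ = 2 × 7.29×10⁻⁵ × sin 31° = 7.51×10⁻⁵ s⁻¹
Height gradient: |∂Z/∂n| = 60 m / 182000 m = 3.30×10⁻⁴
On a pressure surface, geostrophic balance gives V_g = (g/f)|∂Z/∂n|:
V_g = 9.81 × 3.30×10⁻⁴ / 7.51×10⁻⁵ = 43.1 m/s
Converting: 43.1 m/s × 1.944 = 83.7 knots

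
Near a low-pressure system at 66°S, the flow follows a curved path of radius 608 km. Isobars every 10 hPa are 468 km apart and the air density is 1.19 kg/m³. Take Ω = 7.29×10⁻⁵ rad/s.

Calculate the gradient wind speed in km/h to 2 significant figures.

42 km/h

Coriolis parameter at 66°S:
f = 2Ω sin φ = 2 × 7.29×10⁻⁵ × sin 66° = 1.33×10⁻⁴ s⁻¹
Pressure gradient: |∂P/∂n| = 1000 Pa / 468000 m = 2.14×10⁻³ Pa/m
Geostrophic speed: V_g = |∂P/∂n|/(fρ) = 2.14×10⁻³/(1.33×10⁻⁴ × 1.19) = 13.5 m/s
Around a low, centrifugal force acts outward with Coriolis, so pressure-gradient force balances both:
(1/ρ)|∂P/∂n| = fV + V²/R  →  V² + fR·V − fR·V_g = 0
With fR = 1.33×10⁻⁴ × 608×10³ m = 81.0 m/s:
V = [−fR + √((fR)² + 4 fR V_g)]/2 = [−81.0 + √(81.0² + 4×81.0×13.5)]/2 = 11.8 m/s
Subgeostrophic (V < V_g = 13.5 m/s), as expected around a low.
Converting: 11.8 m/s × 3.6 = 42 km/h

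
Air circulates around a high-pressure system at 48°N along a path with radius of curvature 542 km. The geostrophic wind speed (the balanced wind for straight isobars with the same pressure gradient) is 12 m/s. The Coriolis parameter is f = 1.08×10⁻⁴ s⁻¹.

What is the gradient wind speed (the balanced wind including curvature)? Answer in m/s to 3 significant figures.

Around a high, pressure-gradient force acts outward with centrifugal, so Coriolis balances both:
fV = (1/ρ)|∂P/∂n| + V²/R  →  V² − fR·V + fR·V_g = 0
With fR = 1.08×10⁻⁴ × 542×10³ m = 58.5 m/s:
V = [fR − √((fR)² − 4 fR V_g)]/2 = [58.5 − √(58.5² − 4×58.5×12)]/2 = 16.9 m/s
Supergeostrophic (V > V_g = 12 m/s), as expected around a high.

16.9 m/s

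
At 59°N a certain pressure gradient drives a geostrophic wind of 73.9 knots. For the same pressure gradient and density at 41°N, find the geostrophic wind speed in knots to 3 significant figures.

96.6 knots

With the same pressure gradient and density, V_g ∝ 1/f ∝ 1/sin φ.
V₂ = V₁ · sin φ₁ / sin φ₂ = 73.9 × sin 59° / sin 41°
V₂ = 73.9 × 0.8572/0.6561 = 96.6 knots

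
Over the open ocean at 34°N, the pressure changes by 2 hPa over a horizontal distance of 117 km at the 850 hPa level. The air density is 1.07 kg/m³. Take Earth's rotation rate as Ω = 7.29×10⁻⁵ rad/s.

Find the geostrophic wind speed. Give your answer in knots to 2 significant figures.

Coriolis parameter at 34°N:
f = 2Ω sin φ = 2 × 7.29×10⁻⁵ × sin 34° = 8.15×10⁻⁵ s⁻¹
Pressure gradient: |∂P/∂n| = 200 Pa / 117000 m = 1.71×10⁻³ Pa/m
Geostrophic balance (pressure-gradient force = Coriolis force):
V_g = (1/(fρ)) |∂P/∂n| = 1.71×10⁻³ / (8.15×10⁻⁵ × 1.07) = 19.6 m/s
Converting: 19.6 m/s × 1.944 = 38 knots

38 knots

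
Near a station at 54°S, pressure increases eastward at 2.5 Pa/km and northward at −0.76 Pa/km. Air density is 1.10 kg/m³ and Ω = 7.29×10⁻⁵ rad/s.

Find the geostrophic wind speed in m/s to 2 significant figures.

Coriolis parameter at 54°S:
f = 2Ω sin φ = 2 × 7.29×10⁻⁵ × sin 54° = 1.18×10⁻⁴ s⁻¹
In the Southern Hemisphere f is negative: f = −1.18×10⁻⁴ s⁻¹.
Component geostrophic relations (x east, y north):
u_g = −(1/(fρ)) ∂P/∂y,  v_g = (1/(fρ)) ∂P/∂x
u_g = −(−0.76×10⁻³)/(−1.18×10⁻⁴ × 1.10) = −5.86 m/s;  v_g = (2.5×10⁻³)/(−1.18×10⁻⁴ × 1.10) = −19.3 m/s
|V_g| = √(u_g² + v_g²) = 20.1 m/s

20 m/s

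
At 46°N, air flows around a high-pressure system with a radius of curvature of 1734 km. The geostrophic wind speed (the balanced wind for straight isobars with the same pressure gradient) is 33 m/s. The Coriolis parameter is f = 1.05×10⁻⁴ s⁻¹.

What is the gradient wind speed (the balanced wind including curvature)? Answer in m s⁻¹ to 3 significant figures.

Around a high, pressure-gradient force acts outward with centrifugal, so Coriolis balances both:
fV = (1/ρ)|∂P/∂n| + V²/R  →  V² − fR·V + fR·V_g = 0
With fR = 1.05×10⁻⁴ × 1734×10³ m = 182 m/s:
V = [fR − √((fR)² − 4 fR V_g)]/2 = [182 − √(182² − 4×182×33)]/2 = 43.3 m/s
Supergeostrophic (V > V_g = 33 m/s), as expected around a high.

43.3 m s⁻¹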